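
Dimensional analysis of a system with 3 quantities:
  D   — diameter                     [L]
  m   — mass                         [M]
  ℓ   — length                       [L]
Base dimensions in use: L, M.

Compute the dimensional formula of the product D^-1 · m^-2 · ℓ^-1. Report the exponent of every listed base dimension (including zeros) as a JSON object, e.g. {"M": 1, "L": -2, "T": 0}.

Write exponents as rows L,M / cols D,m,ℓ:
  L: [ 1  0  1]
  M: [ 0  1  0]
  [L]: (-1)·1+(-2)·0+(-1)·1 = -2
  [M]: (-1)·0+(-2)·1+(-1)·0 = -2
⇒ L^-2 M^-2

{"L": -2, "M": -2}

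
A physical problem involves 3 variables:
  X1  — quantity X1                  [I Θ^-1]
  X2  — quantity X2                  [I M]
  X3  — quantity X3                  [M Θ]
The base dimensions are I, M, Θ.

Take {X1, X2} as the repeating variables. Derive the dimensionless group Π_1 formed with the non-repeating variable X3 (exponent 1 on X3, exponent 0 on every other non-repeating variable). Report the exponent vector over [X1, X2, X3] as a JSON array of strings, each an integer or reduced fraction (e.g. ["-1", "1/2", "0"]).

["1", "-1", "1"]

Write exponents as rows I,M,Θ / cols X1,X2,X3:
  I: [ 1  1  0]
  M: [ 0  1  1]
  Θ: [-1  0  1]
Row reduction gives pivot columns X1,X2; rank = 2
Repeat: X1,X2; free: X3
RREF:
  r0: [   1    0   -1]
  r1: [   0    1    1]
  r2: [   0    0    0]
Fix exponent of X3 at 1; solve each RREF row for its pivot's exponent:
  r0: exp(X1) + (-1)·1 = 0 ⇒ exp(X1) = 1
  r1: exp(X2) + (1)·1 = 0 ⇒ exp(X2) = -1
Π_1 = X1 · X2^-1 · X3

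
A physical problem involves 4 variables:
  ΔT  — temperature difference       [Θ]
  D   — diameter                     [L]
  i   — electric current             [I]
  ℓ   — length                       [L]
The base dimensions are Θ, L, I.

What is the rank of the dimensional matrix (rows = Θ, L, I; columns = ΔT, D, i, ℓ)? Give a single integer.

Exponent matrix [Θ,L,I] × [ΔT,D,i,ℓ]:
  Θ: [ 1  0  0  0]
  L: [ 0  1  0  1]
  I: [ 0  0  1  0]
Row reduction gives pivot columns ΔT,D,i; rank = 3

3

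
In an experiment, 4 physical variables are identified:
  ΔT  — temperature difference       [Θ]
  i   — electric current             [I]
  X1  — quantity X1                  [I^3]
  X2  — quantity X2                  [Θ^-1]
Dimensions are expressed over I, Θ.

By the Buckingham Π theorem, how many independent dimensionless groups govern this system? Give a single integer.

Write exponents as rows I,Θ / cols ΔT,i,X1,X2:
  I: [ 0  1  3  0]
  Θ: [ 1  0  0 -1]
RREF → pivots at {ΔT,i} ⇒ r = 2
Π count = n − r = 4 − 2 = 2

2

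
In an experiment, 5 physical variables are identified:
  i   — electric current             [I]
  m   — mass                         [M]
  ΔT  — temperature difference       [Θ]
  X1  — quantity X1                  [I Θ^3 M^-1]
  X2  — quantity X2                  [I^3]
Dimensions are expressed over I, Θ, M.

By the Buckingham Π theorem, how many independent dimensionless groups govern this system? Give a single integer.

Exponent matrix [I,Θ,M] × [i,m,ΔT,X1,X2]:
  I: [ 1  0  0  1  3]
  Θ: [ 0  0  1  3  0]
  M: [ 0  1  0 -1  0]
Row reduction gives pivot columns i,m,ΔT; rank = 3
5 vars − rank 3 = 2 Π groups

2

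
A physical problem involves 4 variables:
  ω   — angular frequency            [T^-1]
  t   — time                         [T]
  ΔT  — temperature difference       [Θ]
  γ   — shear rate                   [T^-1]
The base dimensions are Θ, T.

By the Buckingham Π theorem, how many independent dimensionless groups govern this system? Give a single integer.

Write exponents as rows Θ,T / cols ω,t,ΔT,γ:
  Θ: [ 0  0  1  0]
  T: [-1  1  0 -1]
Row reduction gives pivot columns ω,ΔT; rank = 2
4 vars − rank 2 = 2 Π groups

2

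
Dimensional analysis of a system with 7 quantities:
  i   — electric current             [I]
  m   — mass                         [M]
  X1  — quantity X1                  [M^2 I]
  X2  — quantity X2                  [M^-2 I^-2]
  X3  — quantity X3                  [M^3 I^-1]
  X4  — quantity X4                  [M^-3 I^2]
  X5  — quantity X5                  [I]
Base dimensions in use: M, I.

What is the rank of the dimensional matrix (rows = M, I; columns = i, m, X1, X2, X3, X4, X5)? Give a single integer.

Dimensional matrix (M×I by i×m×X1×X2×X3×X4×X5):
  M: [ 0  1  2 -2  3 -3  0]
  I: [ 1  0  1 -2 -1  2  1]
Echelon form has 2 nonzero rows (pivots: i,m)

2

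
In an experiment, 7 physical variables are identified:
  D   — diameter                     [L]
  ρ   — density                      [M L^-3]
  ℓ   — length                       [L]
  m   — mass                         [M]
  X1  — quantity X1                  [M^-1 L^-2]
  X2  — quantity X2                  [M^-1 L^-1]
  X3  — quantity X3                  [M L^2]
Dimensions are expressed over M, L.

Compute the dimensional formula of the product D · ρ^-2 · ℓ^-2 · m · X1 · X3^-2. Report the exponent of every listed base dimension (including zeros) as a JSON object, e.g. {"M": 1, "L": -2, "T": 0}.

Dimensional matrix (M×L by D×ρ×ℓ×m×X1×X2×X3):
  M: [ 0  1  0  1 -1 -1  1]
  L: [ 1 -3  1  0 -2 -1  2]
  [M]: (1)·0+(-2)·1+(-2)·0+(1)·1+(1)·-1+(-2)·1 = -4
  [L]: (1)·1+(-2)·-3+(-2)·1+(1)·0+(1)·-2+(-2)·2 = -1
⇒ M^-4 L^-1

{"M": -4, "L": -1}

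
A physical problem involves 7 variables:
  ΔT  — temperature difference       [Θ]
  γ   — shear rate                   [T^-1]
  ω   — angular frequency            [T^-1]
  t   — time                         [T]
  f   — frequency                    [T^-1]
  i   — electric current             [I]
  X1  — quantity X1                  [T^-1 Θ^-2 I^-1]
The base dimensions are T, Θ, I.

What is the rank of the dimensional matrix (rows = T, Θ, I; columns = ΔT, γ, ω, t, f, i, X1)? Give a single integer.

Dimensional matrix (T×Θ×I by ΔT×γ×ω×t×f×i×X1):
  T: [ 0 -1 -1  1 -1  0 -1]
  Θ: [ 1  0  0  0  0  0 -2]
  I: [ 0  0  0  0  0  1 -1]
Echelon form has 3 nonzero rows (pivots: ΔT,γ,i)

3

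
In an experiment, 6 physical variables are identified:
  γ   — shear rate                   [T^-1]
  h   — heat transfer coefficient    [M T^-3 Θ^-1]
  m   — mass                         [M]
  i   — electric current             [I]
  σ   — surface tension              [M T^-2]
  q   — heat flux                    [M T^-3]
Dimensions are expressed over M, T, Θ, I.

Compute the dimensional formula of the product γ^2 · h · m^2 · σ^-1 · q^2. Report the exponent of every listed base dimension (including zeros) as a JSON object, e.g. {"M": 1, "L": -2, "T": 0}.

{"M": 4, "T": -9, "Θ": -1, "I": 0}

Write exponents as rows M,T,Θ,I / cols γ,h,m,i,σ,q:
  M: [ 0  1  1  0  1  1]
  T: [-1 -3  0  0 -2 -3]
  Θ: [ 0 -1  0  0  0  0]
  I: [ 0  0  0  1  0  0]
  [M]: (2)·0+(1)·1+(2)·1+(-1)·1+(2)·1 = 4
  [T]: (2)·-1+(1)·-3+(2)·0+(-1)·-2+(2)·-3 = -9
  [Θ]: (2)·0+(1)·-1+(2)·0+(-1)·0+(2)·0 = -1
  [I]: (2)·0+(1)·0+(2)·0+(-1)·0+(2)·0 = 0
⇒ M^4 T^-9 Θ^-1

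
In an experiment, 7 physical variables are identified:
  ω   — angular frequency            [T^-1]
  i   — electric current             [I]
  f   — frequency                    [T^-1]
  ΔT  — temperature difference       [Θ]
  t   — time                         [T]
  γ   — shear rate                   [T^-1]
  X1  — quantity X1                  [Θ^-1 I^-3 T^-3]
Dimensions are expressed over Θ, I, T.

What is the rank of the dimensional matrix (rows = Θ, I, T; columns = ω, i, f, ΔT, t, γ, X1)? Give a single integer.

3

Exponent matrix [Θ,I,T] × [ω,i,f,ΔT,t,γ,X1]:
  Θ: [ 0  0  0  1  0  0 -1]
  I: [ 0  1  0  0  0  0 -3]
  T: [-1  0 -1  0  1 -1 -3]
Row reduction gives pivot columns ω,i,ΔT; rank = 3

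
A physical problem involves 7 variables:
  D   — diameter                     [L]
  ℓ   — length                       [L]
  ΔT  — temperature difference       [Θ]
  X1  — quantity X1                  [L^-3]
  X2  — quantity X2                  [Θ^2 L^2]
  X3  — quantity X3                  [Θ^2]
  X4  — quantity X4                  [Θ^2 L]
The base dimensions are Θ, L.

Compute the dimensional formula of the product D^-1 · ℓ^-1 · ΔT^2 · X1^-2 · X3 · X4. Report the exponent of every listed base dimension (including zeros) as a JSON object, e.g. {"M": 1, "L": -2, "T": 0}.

Write exponents as rows Θ,L / cols D,ℓ,ΔT,X1,X2,X3,X4:
  Θ: [ 0  0  1  0  2  2  2]
  L: [ 1  1  0 -3  2  0  1]
  [Θ]: (-1)·0+(-1)·0+(2)·1+(-2)·0+(1)·2+(1)·2 = 6
  [L]: (-1)·1+(-1)·1+(2)·0+(-2)·-3+(1)·0+(1)·1 = 5
⇒ Θ^6 L^5

{"Θ": 6, "L": 5}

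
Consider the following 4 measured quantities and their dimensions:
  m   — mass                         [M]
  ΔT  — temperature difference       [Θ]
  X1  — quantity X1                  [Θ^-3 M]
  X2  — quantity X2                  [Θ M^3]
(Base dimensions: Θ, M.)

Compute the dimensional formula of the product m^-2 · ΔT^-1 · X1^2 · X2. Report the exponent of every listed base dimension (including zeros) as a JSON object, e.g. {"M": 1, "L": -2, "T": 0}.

{"Θ": -6, "M": 3}

Write exponents as rows Θ,M / cols m,ΔT,X1,X2:
  Θ: [ 0  1 -3  1]
  M: [ 1  0  1  3]
  [Θ]: (-2)·0+(-1)·1+(2)·-3+(1)·1 = -6
  [M]: (-2)·1+(-1)·0+(2)·1+(1)·3 = 3
⇒ Θ^-6 M^3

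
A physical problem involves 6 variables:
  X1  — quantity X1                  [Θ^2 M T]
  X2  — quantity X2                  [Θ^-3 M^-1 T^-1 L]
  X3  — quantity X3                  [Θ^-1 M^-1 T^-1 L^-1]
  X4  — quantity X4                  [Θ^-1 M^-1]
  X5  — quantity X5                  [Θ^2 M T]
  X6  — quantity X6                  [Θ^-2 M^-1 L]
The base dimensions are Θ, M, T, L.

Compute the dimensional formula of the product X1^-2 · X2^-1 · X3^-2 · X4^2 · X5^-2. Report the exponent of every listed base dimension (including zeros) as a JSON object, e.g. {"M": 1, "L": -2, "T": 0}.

{"Θ": -5, "M": -3, "T": -1, "L": 1}

Exponent matrix [Θ,M,T,L] × [X1,X2,X3,X4,X5,X6]:
  Θ: [ 2 -3 -1 -1  2 -2]
  M: [ 1 -1 -1 -1  1 -1]
  T: [ 1 -1 -1  0  1  0]
  L: [ 0  1 -1  0  0  1]
  [Θ]: (-2)·2+(-1)·-3+(-2)·-1+(2)·-1+(-2)·2 = -5
  [M]: (-2)·1+(-1)·-1+(-2)·-1+(2)·-1+(-2)·1 = -3
  [T]: (-2)·1+(-1)·-1+(-2)·-1+(2)·0+(-2)·1 = -1
  [L]: (-2)·0+(-1)·1+(-2)·-1+(2)·0+(-2)·0 = 1
⇒ Θ^-5 M^-3 T^-1 L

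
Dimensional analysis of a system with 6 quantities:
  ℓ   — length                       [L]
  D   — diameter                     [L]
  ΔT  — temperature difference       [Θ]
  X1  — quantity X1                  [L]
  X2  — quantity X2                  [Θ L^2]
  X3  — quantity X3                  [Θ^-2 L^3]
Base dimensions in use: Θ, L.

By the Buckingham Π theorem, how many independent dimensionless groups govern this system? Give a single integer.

Write exponents as rows Θ,L / cols ℓ,D,ΔT,X1,X2,X3:
  Θ: [ 0  0  1  0  1 -2]
  L: [ 1  1  0  1  2  3]
RREF → pivots at {ℓ,ΔT} ⇒ r = 2
6 vars − rank 2 = 4 Π groups

4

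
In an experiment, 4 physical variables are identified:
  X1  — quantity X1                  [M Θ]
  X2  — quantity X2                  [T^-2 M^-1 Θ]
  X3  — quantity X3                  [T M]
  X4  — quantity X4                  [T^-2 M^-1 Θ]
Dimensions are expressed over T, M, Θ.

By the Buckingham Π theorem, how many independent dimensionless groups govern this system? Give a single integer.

2

Write exponents as rows T,M,Θ / cols X1,X2,X3,X4:
  T: [ 0 -2  1 -2]
  M: [ 1 -1  1 -1]
  Θ: [ 1  1  0  1]
Echelon form has 2 nonzero rows (pivots: X1,X2)
Π count = n − r = 4 − 2 = 2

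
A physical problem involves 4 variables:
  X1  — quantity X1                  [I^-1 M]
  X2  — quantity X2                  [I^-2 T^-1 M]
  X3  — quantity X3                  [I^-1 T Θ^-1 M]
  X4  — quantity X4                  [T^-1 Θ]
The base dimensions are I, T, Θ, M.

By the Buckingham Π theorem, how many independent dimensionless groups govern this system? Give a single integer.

Dimensional matrix (I×T×Θ×M by X1×X2×X3×X4):
  I: [-1 -2 -1  0]
  T: [ 0 -1  1 -1]
  Θ: [ 0  0 -1  1]
  M: [ 1  1  1  0]
Row reduction gives pivot columns X1,X2,X3; rank = 3
n=4, r=3 ⇒ 1 dimensionless group

1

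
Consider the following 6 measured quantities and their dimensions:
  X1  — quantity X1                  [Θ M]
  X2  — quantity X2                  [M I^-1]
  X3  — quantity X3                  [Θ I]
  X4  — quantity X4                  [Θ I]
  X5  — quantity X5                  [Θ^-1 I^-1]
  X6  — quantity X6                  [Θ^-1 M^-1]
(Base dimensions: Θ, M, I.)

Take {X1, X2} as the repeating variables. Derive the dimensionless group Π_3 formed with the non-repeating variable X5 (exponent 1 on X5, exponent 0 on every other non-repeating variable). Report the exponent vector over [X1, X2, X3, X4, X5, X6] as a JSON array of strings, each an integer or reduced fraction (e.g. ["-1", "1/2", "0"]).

["1", "-1", "0", "0", "1", "0"]

Write exponents as rows Θ,M,I / cols X1,X2,X3,X4,X5,X6:
  Θ: [ 1  0  1  1 -1 -1]
  M: [ 1  1  0  0  0 -1]
  I: [ 0 -1  1  1 -1  0]
RREF → pivots at {X1,X2} ⇒ r = 2
Pivot set = {X1,X2}, free = {X3,X4,X5,X6}
RREF:
  r0: [   1    0    1    1   -1   -1]
  r1: [   0    1   -1   -1    1    0]
  r2: [   0    0    0    0    0    0]
Fix exponent of X5 at 1, X3 at 0, X4 at 0, X6 at 0; solve each RREF row for its pivot's exponent:
  r0: exp(X1) + (-1)·1 = 0 ⇒ exp(X1) = 1
  r1: exp(X2) + (1)·1 = 0 ⇒ exp(X2) = -1
Π_3 = X1 · X2^-1 · X5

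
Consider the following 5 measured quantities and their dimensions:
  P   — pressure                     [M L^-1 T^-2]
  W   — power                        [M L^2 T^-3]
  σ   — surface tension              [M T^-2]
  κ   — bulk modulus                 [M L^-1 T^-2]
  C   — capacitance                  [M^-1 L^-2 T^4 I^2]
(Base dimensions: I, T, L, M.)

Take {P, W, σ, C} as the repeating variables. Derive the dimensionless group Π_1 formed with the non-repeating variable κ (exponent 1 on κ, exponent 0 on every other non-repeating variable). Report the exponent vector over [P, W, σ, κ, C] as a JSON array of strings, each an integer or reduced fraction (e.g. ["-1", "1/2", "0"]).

["-1", "0", "0", "1", "0"]

Exponent matrix [I,T,L,M] × [P,W,σ,κ,C]:
  I: [ 0  0  0  0  2]
  T: [-2 -3 -2 -2  4]
  L: [-1  2  0 -1 -2]
  M: [ 1  1  1  1 -1]
Row reduction gives pivot columns P,W,σ,C; rank = 4
Pivot set = {P,W,σ,C}, free = {κ}
RREF:
  r0: [   1    0    0    1    0]
  r1: [   0    1    0    0    0]
  r2: [   0    0    1    0    0]
  r3: [   0    0    0    0    1]
Fix exponent of κ at 1; solve each RREF row for its pivot's exponent:
  r0: exp(P) + (1)·1 = 0 ⇒ exp(P) = -1
  r1: exp(W) + (0)·1 = 0 ⇒ exp(W) = 0
  r2: exp(σ) + (0)·1 = 0 ⇒ exp(σ) = 0
  r3: exp(C) + (0)·1 = 0 ⇒ exp(C) = 0
Π_1 = P^-1 · κ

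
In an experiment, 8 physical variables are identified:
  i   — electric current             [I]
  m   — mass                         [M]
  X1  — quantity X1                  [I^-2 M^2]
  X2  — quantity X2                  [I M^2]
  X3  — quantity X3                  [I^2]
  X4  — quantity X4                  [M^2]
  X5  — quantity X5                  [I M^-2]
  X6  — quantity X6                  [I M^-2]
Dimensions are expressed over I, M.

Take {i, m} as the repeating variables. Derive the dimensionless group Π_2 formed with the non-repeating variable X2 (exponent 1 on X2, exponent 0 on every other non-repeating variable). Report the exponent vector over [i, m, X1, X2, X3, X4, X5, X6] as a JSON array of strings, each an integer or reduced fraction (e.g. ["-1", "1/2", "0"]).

Exponent matrix [I,M] × [i,m,X1,X2,X3,X4,X5,X6]:
  I: [ 1  0 -2  1  2  0  1  1]
  M: [ 0  1  2  2  0  2 -2 -2]
Row reduction gives pivot columns i,m; rank = 2
Repeat: i,m; free: X1,X2,X3,X4,X5,X6
RREF:
  r0: [   1    0   -2    1    2    0    1    1]
  r1: [   0    1    2    2    0    2   -2   -2]
Fix exponent of X2 at 1, X1 at 0, X3 at 0, X4 at 0, X5 at 0, X6 at 0; solve each RREF row for its pivot's exponent:
  r0: exp(i) + (1)·1 = 0 ⇒ exp(i) = -1
  r1: exp(m) + (2)·1 = 0 ⇒ exp(m) = -2
Π_2 = i^-1 · m^-2 · X2

["-1", "-2", "0", "1", "0", "0", "0", "0"]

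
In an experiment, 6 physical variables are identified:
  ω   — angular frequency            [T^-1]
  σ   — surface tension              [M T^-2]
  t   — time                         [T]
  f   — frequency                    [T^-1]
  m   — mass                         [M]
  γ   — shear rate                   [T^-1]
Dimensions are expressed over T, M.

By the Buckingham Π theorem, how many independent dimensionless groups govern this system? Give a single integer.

4

Exponent matrix [T,M] × [ω,σ,t,f,m,γ]:
  T: [-1 -2  1 -1  0 -1]
  M: [ 0  1  0  0  1  0]
RREF → pivots at {ω,σ} ⇒ r = 2
n=6, r=2 ⇒ 4 dimensionless groups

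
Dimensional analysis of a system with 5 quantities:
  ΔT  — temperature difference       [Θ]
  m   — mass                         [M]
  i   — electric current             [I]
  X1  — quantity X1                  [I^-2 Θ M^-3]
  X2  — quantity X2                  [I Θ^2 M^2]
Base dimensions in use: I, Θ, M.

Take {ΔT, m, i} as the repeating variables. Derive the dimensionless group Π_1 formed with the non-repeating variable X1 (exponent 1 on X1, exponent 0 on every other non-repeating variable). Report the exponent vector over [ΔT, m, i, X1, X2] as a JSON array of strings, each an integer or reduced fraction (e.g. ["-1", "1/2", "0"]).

["-1", "3", "2", "1", "0"]

Write exponents as rows I,Θ,M / cols ΔT,m,i,X1,X2:
  I: [ 0  0  1 -2  1]
  Θ: [ 1  0  0  1  2]
  M: [ 0  1  0 -3  2]
Row reduction gives pivot columns ΔT,m,i; rank = 3
Repeat: ΔT,m,i; free: X1,X2
RREF:
  r0: [   1    0    0    1    2]
  r1: [   0    1    0   -3    2]
  r2: [   0    0    1   -2    1]
Fix exponent of X1 at 1, X2 at 0; solve each RREF row for its pivot's exponent:
  r0: exp(ΔT) + (1)·1 = 0 ⇒ exp(ΔT) = -1
  r1: exp(m) + (-3)·1 = 0 ⇒ exp(m) = 3
  r2: exp(i) + (-2)·1 = 0 ⇒ exp(i) = 2
Π_1 = ΔT^-1 · m^3 · i^2 · X1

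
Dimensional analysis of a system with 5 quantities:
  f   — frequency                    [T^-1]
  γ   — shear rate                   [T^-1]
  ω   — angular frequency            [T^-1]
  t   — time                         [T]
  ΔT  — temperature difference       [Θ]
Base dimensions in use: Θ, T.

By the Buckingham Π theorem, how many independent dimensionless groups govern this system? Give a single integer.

Write exponents as rows Θ,T / cols f,γ,ω,t,ΔT:
  Θ: [ 0  0  0  0  1]
  T: [-1 -1 -1  1  0]
Row reduction gives pivot columns f,ΔT; rank = 2
Π count = n − r = 5 − 2 = 3

3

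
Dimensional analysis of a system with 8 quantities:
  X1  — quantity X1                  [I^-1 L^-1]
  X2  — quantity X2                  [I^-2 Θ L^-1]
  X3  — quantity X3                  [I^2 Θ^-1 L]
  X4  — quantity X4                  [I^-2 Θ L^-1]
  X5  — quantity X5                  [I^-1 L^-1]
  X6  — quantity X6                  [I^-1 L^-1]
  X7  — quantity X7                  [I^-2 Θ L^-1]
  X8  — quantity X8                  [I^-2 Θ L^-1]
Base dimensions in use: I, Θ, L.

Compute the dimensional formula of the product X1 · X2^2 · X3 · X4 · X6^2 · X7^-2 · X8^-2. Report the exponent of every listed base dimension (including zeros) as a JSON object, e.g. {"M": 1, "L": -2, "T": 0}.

Dimensional matrix (I×Θ×L by X1×X2×X3×X4×X5×X6×X7×X8):
  I: [-1 -2  2 -2 -1 -1 -2 -2]
  Θ: [ 0  1 -1  1  0  0  1  1]
  L: [-1 -1  1 -1 -1 -1 -1 -1]
  [I]: (1)·-1+(2)·-2+(1)·2+(1)·-2+(2)·-1+(-2)·-2+(-2)·-2 = 1
  [Θ]: (1)·0+(2)·1+(1)·-1+(1)·1+(2)·0+(-2)·1+(-2)·1 = -2
  [L]: (1)·-1+(2)·-1+(1)·1+(1)·-1+(2)·-1+(-2)·-1+(-2)·-1 = -1
⇒ I Θ^-2 L^-1

{"I": 1, "Θ": -2, "L": -1}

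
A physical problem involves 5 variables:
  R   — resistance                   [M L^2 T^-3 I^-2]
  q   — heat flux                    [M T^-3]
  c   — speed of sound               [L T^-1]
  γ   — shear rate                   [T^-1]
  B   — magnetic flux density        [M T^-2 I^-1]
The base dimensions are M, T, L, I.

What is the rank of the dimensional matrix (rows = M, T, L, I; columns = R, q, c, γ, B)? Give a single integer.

Dimensional matrix (M×T×L×I by R×q×c×γ×B):
  M: [ 1  1  0  0  1]
  T: [-3 -3 -1 -1 -2]
  L: [ 2  0  1  0  0]
  I: [-2  0  0  0 -1]
Row reduction gives pivot columns R,q,c,γ; rank = 4

4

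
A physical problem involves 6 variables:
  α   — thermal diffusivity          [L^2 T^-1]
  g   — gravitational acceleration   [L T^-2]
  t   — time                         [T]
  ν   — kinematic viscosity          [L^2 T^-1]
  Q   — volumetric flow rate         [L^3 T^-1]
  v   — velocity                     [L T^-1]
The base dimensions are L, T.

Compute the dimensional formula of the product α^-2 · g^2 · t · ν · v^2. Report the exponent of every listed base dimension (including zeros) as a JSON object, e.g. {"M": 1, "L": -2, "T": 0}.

{"L": 2, "T": -4}

Write exponents as rows L,T / cols α,g,t,ν,Q,v:
  L: [ 2  1  0  2  3  1]
  T: [-1 -2  1 -1 -1 -1]
  [L]: (-2)·2+(2)·1+(1)·0+(1)·2+(2)·1 = 2
  [T]: (-2)·-1+(2)·-2+(1)·1+(1)·-1+(2)·-1 = -4
⇒ L^2 T^-4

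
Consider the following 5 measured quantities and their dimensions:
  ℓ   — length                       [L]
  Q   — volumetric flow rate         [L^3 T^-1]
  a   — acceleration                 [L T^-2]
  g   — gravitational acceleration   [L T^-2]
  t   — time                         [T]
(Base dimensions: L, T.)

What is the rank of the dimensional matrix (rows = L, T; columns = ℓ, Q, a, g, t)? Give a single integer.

Dimensional matrix (L×T by ℓ×Q×a×g×t):
  L: [ 1  3  1  1  0]
  T: [ 0 -1 -2 -2  1]
Row reduction gives pivot columns ℓ,Q; rank = 2

2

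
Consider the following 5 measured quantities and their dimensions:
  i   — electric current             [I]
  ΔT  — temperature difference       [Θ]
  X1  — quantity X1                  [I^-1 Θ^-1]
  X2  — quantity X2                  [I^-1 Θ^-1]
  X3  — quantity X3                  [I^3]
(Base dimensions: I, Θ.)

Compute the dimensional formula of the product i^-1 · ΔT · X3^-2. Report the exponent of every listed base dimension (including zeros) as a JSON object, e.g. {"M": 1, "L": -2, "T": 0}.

Write exponents as rows I,Θ / cols i,ΔT,X1,X2,X3:
  I: [ 1  0 -1 -1  3]
  Θ: [ 0  1 -1 -1  0]
  [I]: (-1)·1+(1)·0+(-2)·3 = -7
  [Θ]: (-1)·0+(1)·1+(-2)·0 = 1
⇒ I^-7 Θ

{"I": -7, "Θ": 1}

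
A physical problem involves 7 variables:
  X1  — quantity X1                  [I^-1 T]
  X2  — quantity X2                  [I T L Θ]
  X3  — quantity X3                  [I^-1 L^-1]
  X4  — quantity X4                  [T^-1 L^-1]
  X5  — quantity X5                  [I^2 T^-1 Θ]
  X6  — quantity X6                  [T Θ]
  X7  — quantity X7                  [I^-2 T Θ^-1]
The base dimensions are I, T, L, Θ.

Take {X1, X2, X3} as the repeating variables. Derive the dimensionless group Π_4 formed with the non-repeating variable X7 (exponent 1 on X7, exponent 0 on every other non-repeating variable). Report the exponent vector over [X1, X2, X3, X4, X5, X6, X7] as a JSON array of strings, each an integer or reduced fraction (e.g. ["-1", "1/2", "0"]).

["-2", "1", "1", "0", "0", "0", "1"]

Dimensional matrix (I×T×L×Θ by X1×X2×X3×X4×X5×X6×X7):
  I: [-1  1 -1  0  2  0 -2]
  T: [ 1  1  0 -1 -1  1  1]
  L: [ 0  1 -1 -1  0  0  0]
  Θ: [ 0  1  0  0  1  1 -1]
Row reduction gives pivot columns X1,X2,X3; rank = 3
Pivot set = {X1,X2,X3}, free = {X4,X5,X6,X7}
RREF:
  r0: [   1    0    0   -1   -2    0    2]
  r1: [   0    1    0    0    1    1   -1]
  r2: [   0    0    1    1    1    1   -1]
  r3: [   0    0    0    0    0    0    0]
Fix exponent of X7 at 1, X4 at 0, X5 at 0, X6 at 0; solve each RREF row for its pivot's exponent:
  r0: exp(X1) + (2)·1 = 0 ⇒ exp(X1) = -2
  r1: exp(X2) + (-1)·1 = 0 ⇒ exp(X2) = 1
  r2: exp(X3) + (-1)·1 = 0 ⇒ exp(X3) = 1
Π_4 = X1^-2 · X2 · X3 · X7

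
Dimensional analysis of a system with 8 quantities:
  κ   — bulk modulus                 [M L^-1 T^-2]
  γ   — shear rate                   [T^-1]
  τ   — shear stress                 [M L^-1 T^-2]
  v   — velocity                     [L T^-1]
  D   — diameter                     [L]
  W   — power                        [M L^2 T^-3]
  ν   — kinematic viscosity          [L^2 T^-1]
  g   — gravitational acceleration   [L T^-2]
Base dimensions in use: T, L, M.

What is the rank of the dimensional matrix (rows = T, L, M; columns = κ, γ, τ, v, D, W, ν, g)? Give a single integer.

Dimensional matrix (T×L×M by κ×γ×τ×v×D×W×ν×g):
  T: [-2 -1 -2 -1  0 -3 -1 -2]
  L: [-1  0 -1  1  1  2  2  1]
  M: [ 1  0  1  0  0  1  0  0]
Row reduction gives pivot columns κ,γ,v; rank = 3

3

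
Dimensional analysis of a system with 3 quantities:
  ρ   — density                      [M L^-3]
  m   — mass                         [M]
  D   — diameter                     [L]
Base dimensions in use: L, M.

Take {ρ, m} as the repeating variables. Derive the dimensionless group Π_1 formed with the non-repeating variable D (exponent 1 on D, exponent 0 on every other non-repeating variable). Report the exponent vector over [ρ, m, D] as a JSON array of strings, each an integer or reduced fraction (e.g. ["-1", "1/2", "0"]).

["1/3", "-1/3", "1"]

Write exponents as rows L,M / cols ρ,m,D:
  L: [-3  0  1]
  M: [ 1  1  0]
Echelon form has 2 nonzero rows (pivots: ρ,m)
Repeat: ρ,m; free: D
RREF:
  r0: [   1    0 -1/3]
  r1: [   0    1  1/3]
Fix exponent of D at 1; solve each RREF row for its pivot's exponent:
  r0: exp(ρ) + (-1/3)·1 = 0 ⇒ exp(ρ) = 1/3
  r1: exp(m) + (1/3)·1 = 0 ⇒ exp(m) = -1/3
Π_1 = ρ^(1/3) · m^(-1/3) · D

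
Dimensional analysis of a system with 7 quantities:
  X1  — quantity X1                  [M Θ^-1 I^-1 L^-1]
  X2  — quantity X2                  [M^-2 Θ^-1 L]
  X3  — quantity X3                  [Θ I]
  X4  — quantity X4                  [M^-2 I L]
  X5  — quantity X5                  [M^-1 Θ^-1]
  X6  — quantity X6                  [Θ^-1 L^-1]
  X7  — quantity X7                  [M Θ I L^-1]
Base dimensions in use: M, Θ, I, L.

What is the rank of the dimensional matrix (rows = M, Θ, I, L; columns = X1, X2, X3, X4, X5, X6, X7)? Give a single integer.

Write exponents as rows M,Θ,I,L / cols X1,X2,X3,X4,X5,X6,X7:
  M: [ 1 -2  0 -2 -1  0  1]
  Θ: [-1 -1  1  0 -1 -1  1]
  I: [-1  0  1  1  0  0  1]
  L: [-1  1  0  1  0 -1 -1]
Row reduction gives pivot columns X1,X2,X3; rank = 3

3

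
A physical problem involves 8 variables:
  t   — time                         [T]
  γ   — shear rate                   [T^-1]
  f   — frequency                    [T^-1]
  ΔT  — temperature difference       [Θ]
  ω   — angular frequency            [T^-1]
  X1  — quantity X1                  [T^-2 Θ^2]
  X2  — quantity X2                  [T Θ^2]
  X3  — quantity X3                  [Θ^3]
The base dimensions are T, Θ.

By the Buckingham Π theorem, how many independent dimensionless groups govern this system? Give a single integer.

Exponent matrix [T,Θ] × [t,γ,f,ΔT,ω,X1,X2,X3]:
  T: [ 1 -1 -1  0 -1 -2  1  0]
  Θ: [ 0  0  0  1  0  2  2  3]
RREF → pivots at {t,ΔT} ⇒ r = 2
Π count = n − r = 8 − 2 = 6

6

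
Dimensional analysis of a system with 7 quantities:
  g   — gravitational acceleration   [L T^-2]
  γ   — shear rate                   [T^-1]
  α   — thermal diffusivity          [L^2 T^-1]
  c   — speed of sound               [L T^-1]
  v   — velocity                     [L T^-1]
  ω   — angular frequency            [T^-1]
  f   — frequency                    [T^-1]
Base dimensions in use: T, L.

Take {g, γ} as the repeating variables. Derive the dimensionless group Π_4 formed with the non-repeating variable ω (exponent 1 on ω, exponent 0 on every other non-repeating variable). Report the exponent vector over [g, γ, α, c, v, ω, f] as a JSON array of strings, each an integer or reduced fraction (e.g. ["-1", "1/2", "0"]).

["0", "-1", "0", "0", "0", "1", "0"]

Write exponents as rows T,L / cols g,γ,α,c,v,ω,f:
  T: [-2 -1 -1 -1 -1 -1 -1]
  L: [ 1  0  2  1  1  0  0]
Row reduction gives pivot columns g,γ; rank = 2
Pivot set = {g,γ}, free = {α,c,v,ω,f}
RREF:
  r0: [   1    0    2    1    1    0    0]
  r1: [   0    1   -3   -1   -1    1    1]
Fix exponent of ω at 1, α at 0, c at 0, v at 0, f at 0; solve each RREF row for its pivot's exponent:
  r0: exp(g) + (0)·1 = 0 ⇒ exp(g) = 0
  r1: exp(γ) + (1)·1 = 0 ⇒ exp(γ) = -1
Π_4 = γ^-1 · ω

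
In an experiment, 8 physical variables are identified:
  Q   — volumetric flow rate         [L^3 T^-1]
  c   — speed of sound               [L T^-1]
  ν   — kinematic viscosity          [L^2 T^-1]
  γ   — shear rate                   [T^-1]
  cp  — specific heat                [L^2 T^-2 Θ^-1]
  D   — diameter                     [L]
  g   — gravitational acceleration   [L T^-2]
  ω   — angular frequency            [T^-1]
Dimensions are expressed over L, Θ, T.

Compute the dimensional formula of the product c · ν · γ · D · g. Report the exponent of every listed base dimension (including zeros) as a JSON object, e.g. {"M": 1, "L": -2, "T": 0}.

Dimensional matrix (L×Θ×T by Q×c×ν×γ×cp×D×g×ω):
  L: [ 3  1  2  0  2  1  1  0]
  Θ: [ 0  0  0  0 -1  0  0  0]
  T: [-1 -1 -1 -1 -2  0 -2 -1]
  [L]: (1)·1+(1)·2+(1)·0+(1)·1+(1)·1 = 5
  [Θ]: (1)·0+(1)·0+(1)·0+(1)·0+(1)·0 = 0
  [T]: (1)·-1+(1)·-1+(1)·-1+(1)·0+(1)·-2 = -5
⇒ L^5 T^-5

{"L": 5, "Θ": 0, "T": -5}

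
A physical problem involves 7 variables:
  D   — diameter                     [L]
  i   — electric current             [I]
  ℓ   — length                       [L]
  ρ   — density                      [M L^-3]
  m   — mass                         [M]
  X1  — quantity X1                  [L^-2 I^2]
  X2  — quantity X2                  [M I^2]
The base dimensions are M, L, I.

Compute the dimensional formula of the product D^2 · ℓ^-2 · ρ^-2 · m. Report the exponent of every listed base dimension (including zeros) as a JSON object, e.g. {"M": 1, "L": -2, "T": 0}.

{"M": -1, "L": 6, "I": 0}

Write exponents as rows M,L,I / cols D,i,ℓ,ρ,m,X1,X2:
  M: [ 0  0  0  1  1  0  1]
  L: [ 1  0  1 -3  0 -2  0]
  I: [ 0  1  0  0  0  2  2]
  [M]: (2)·0+(-2)·0+(-2)·1+(1)·1 = -1
  [L]: (2)·1+(-2)·1+(-2)·-3+(1)·0 = 6
  [I]: (2)·0+(-2)·0+(-2)·0+(1)·0 = 0
⇒ M^-1 L^6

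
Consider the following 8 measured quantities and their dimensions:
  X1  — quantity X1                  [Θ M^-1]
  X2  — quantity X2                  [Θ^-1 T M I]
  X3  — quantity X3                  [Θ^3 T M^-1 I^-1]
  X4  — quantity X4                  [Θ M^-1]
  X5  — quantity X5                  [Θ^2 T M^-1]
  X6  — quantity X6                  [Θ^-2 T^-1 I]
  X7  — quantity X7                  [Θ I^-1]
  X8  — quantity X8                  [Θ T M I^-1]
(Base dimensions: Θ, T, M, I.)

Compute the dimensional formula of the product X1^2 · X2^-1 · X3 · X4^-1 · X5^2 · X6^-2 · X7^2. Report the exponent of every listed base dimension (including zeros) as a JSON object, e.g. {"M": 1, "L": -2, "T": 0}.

{"Θ": 15, "T": 4, "M": -5, "I": -6}

Dimensional matrix (Θ×T×M×I by X1×X2×X3×X4×X5×X6×X7×X8):
  Θ: [ 1 -1  3  1  2 -2  1  1]
  T: [ 0  1  1  0  1 -1  0  1]
  M: [-1  1 -1 -1 -1  0  0  1]
  I: [ 0  1 -1  0  0  1 -1 -1]
  [Θ]: (2)·1+(-1)·-1+(1)·3+(-1)·1+(2)·2+(-2)·-2+(2)·1 = 15
  [T]: (2)·0+(-1)·1+(1)·1+(-1)·0+(2)·1+(-2)·-1+(2)·0 = 4
  [M]: (2)·-1+(-1)·1+(1)·-1+(-1)·-1+(2)·-1+(-2)·0+(2)·0 = -5
  [I]: (2)·0+(-1)·1+(1)·-1+(-1)·0+(2)·0+(-2)·1+(2)·-1 = -6
⇒ Θ^15 T^4 M^-5 I^-6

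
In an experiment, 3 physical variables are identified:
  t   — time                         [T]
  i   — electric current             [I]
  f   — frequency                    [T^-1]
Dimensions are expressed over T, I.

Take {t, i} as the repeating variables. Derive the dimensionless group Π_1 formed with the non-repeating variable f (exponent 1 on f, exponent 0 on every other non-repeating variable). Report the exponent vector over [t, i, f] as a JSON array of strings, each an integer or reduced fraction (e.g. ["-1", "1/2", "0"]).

Exponent matrix [T,I] × [t,i,f]:
  T: [ 1  0 -1]
  I: [ 0  1  0]
Row reduction gives pivot columns t,i; rank = 2
Pivot set = {t,i}, free = {f}
RREF:
  r0: [   1    0   -1]
  r1: [   0    1    0]
Fix exponent of f at 1; solve each RREF row for its pivot's exponent:
  r0: exp(t) + (-1)·1 = 0 ⇒ exp(t) = 1
  r1: exp(i) + (0)·1 = 0 ⇒ exp(i) = 0
Π_1 = t · f

["1", "0", "1"]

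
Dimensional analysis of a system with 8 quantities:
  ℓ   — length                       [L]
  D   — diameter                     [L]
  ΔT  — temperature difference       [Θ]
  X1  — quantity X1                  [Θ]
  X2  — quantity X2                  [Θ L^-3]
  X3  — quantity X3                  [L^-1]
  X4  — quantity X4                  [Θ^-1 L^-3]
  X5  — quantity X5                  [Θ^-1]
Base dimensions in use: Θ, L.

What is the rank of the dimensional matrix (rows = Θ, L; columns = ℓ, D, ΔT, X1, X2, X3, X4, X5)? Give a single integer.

2

Dimensional matrix (Θ×L by ℓ×D×ΔT×X1×X2×X3×X4×X5):
  Θ: [ 0  0  1  1  1  0 -1 -1]
  L: [ 1  1  0  0 -3 -1 -3  0]
RREF → pivots at {ℓ,ΔT} ⇒ r = 2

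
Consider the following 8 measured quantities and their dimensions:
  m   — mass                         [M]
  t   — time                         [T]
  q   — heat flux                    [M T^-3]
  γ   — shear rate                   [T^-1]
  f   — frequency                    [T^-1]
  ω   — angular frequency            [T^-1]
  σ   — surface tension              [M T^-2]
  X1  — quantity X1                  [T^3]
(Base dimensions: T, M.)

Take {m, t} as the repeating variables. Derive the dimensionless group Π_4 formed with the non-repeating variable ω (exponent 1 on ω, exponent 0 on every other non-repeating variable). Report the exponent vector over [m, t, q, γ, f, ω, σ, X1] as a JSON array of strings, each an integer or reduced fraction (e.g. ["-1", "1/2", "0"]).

Exponent matrix [T,M] × [m,t,q,γ,f,ω,σ,X1]:
  T: [ 0  1 -3 -1 -1 -1 -2  3]
  M: [ 1  0  1  0  0  0  1  0]
Echelon form has 2 nonzero rows (pivots: m,t)
Repeat: m,t; free: q,γ,f,ω,σ,X1
RREF:
  r0: [   1    0    1    0    0    0    1    0]
  r1: [   0    1   -3   -1   -1   -1   -2    3]
Fix exponent of ω at 1, q at 0, γ at 0, f at 0, σ at 0, X1 at 0; solve each RREF row for its pivot's exponent:
  r0: exp(m) + (0)·1 = 0 ⇒ exp(m) = 0
  r1: exp(t) + (-1)·1 = 0 ⇒ exp(t) = 1
Π_4 = t · ω

["0", "1", "0", "0", "0", "1", "0", "0"]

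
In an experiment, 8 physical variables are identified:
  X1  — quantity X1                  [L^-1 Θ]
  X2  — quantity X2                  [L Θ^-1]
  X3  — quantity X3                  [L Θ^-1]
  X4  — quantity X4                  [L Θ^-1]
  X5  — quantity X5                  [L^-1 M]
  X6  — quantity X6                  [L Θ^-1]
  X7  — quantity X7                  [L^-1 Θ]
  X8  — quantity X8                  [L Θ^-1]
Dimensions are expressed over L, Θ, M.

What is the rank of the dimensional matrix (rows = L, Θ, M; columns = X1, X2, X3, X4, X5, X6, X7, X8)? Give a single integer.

Exponent matrix [L,Θ,M] × [X1,X2,X3,X4,X5,X6,X7,X8]:
  L: [-1  1  1  1 -1  1 -1  1]
  Θ: [ 1 -1 -1 -1  0 -1  1 -1]
  M: [ 0  0  0  0  1  0  0  0]
RREF → pivots at {X1,X5} ⇒ r = 2

2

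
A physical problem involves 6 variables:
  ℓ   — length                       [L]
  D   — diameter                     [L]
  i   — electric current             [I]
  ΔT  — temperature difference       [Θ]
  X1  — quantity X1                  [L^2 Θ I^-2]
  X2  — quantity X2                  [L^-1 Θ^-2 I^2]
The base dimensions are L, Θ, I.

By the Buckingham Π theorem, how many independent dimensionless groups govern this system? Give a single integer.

3

Exponent matrix [L,Θ,I] × [ℓ,D,i,ΔT,X1,X2]:
  L: [ 1  1  0  0  2 -1]
  Θ: [ 0  0  0  1  1 -2]
  I: [ 0  0  1  0 -2  2]
Row reduction gives pivot columns ℓ,i,ΔT; rank = 3
n=6, r=3 ⇒ 3 dimensionless groups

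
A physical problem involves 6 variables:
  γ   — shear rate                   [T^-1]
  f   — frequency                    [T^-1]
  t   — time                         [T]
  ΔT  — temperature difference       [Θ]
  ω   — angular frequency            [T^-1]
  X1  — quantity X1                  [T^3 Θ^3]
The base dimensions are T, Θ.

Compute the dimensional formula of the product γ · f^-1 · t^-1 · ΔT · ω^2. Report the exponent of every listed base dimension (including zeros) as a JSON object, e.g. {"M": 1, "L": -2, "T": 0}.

{"T": -3, "Θ": 1}

Write exponents as rows T,Θ / cols γ,f,t,ΔT,ω,X1:
  T: [-1 -1  1  0 -1  3]
  Θ: [ 0  0  0  1  0  3]
  [T]: (1)·-1+(-1)·-1+(-1)·1+(1)·0+(2)·-1 = -3
  [Θ]: (1)·0+(-1)·0+(-1)·0+(1)·1+(2)·0 = 1
⇒ T^-3 Θ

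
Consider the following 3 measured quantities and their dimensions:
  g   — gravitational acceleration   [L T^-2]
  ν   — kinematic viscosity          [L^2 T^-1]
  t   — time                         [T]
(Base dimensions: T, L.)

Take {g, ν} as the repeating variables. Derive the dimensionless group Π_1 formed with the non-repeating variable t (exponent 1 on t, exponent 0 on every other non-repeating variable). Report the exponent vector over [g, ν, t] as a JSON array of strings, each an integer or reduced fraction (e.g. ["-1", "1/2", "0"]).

Write exponents as rows T,L / cols g,ν,t:
  T: [-2 -1  1]
  L: [ 1  2  0]
RREF → pivots at {g,ν} ⇒ r = 2
Repeat: g,ν; free: t
RREF:
  r0: [   1    0 -2/3]
  r1: [   0    1  1/3]
Fix exponent of t at 1; solve each RREF row for its pivot's exponent:
  r0: exp(g) + (-2/3)·1 = 0 ⇒ exp(g) = 2/3
  r1: exp(ν) + (1/3)·1 = 0 ⇒ exp(ν) = -1/3
Π_1 = g^(2/3) · ν^(-1/3) · t

["2/3", "-1/3", "1"]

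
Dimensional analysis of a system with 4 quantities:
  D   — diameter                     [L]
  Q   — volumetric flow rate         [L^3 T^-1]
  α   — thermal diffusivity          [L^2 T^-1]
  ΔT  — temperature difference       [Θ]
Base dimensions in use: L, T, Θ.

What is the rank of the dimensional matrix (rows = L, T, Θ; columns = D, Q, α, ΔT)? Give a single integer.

3

Exponent matrix [L,T,Θ] × [D,Q,α,ΔT]:
  L: [ 1  3  2  0]
  T: [ 0 -1 -1  0]
  Θ: [ 0  0  0  1]
Echelon form has 3 nonzero rows (pivots: D,Q,ΔT)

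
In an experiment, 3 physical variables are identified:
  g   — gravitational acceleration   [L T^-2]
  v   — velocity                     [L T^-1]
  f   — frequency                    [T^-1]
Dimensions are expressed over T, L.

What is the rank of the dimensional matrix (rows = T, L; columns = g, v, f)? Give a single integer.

2

Write exponents as rows T,L / cols g,v,f:
  T: [-2 -1 -1]
  L: [ 1  1  0]
RREF → pivots at {g,v} ⇒ r = 2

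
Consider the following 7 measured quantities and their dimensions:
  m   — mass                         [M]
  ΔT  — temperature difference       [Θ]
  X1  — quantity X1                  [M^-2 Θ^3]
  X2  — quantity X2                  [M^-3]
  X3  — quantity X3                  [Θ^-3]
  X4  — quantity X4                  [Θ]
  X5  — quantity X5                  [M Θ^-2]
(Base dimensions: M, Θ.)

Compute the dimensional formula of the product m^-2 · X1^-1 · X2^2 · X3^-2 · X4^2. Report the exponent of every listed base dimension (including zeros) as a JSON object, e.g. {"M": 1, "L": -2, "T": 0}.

Write exponents as rows M,Θ / cols m,ΔT,X1,X2,X3,X4,X5:
  M: [ 1  0 -2 -3  0  0  1]
  Θ: [ 0  1  3  0 -3  1 -2]
  [M]: (-2)·1+(-1)·-2+(2)·-3+(-2)·0+(2)·0 = -6
  [Θ]: (-2)·0+(-1)·3+(2)·0+(-2)·-3+(2)·1 = 5
⇒ M^-6 Θ^5

{"M": -6, "Θ": 5}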